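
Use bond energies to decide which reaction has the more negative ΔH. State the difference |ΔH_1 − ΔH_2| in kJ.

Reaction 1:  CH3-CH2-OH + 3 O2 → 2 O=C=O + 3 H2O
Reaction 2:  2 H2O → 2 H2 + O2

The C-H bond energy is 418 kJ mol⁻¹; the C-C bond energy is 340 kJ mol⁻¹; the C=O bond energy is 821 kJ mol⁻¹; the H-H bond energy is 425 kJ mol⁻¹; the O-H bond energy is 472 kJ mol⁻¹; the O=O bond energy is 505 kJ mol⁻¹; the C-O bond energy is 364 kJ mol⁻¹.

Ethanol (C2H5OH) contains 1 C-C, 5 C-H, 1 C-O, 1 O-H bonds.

Reaction 1:
  Bonds broken (reactants):
    C-C: 1 × 340 = 340
    C-H: 5 × 418 = 2090
    C-O: 1 × 364 = 364
    O-H: 1 × 472 = 472
    O=O: 3 × 505 = 1515
    Σ(broken) = 4781 kJ
  Bonds formed (products):
    C=O: 4 × 821 = 3284
    O-H: 6 × 472 = 2832
    Σ(formed) = 6116 kJ
  ΔH_1 = 4781 − 6116 = −1335 kJ
Reaction 2:
  Bonds broken (reactants):
    O-H: 4 × 472 = 1888
    Σ(broken) = 1888 kJ
  Bonds formed (products):
    H-H: 2 × 425 = 850
    O=O: 1 × 505 = 505
    Σ(formed) = 1355 kJ
  ΔH_2 = 1888 − 1355 = +533 kJ
ΔH_1 − ΔH_2 = −1868 kJ, so reaction 1 has the more negative ΔH; |ΔH_1 − ΔH_2| = 1868 kJ.

Reaction 1, by 1868 kJ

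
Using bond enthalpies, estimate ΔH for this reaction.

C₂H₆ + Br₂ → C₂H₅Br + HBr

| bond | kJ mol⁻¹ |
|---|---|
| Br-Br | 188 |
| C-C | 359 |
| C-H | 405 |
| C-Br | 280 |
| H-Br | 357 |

ΔH ≈ −44 kJ

Bonds broken (reactants):
  Br-Br: 1 × 188 = 188
  C-C: 1 × 359 = 359
  C-H: 6 × 405 = 2430
  Σ(broken) = 2977 kJ
Bonds formed (products):
  C-Br: 1 × 280 = 280
  C-C: 1 × 359 = 359
  C-H: 5 × 405 = 2025
  H-Br: 1 × 357 = 357
  Σ(formed) = 3021 kJ
ΔH = Σ(broken) − Σ(formed) = 2977 − 3021 = −44 kJ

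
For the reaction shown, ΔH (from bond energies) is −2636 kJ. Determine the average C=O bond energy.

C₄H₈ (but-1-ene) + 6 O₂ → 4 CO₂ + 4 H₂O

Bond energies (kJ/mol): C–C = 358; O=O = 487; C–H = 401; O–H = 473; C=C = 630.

D(C=O) ≈ 791 kJ/mol

Let D be the C=O bond energy.
Σ(broken) = 2×358 + 8×401 + 1×630 + 6×487 = 7476
Σ(formed) = 8×D + 8×473 = 3784 + 8D
ΔH = Σ(broken) − Σ(formed) = (7476) − (3784 + 8D) = +3692 − 8D
Setting this equal to −2636 kJ gives 8D = 6328, so D = 791 kJ/mol.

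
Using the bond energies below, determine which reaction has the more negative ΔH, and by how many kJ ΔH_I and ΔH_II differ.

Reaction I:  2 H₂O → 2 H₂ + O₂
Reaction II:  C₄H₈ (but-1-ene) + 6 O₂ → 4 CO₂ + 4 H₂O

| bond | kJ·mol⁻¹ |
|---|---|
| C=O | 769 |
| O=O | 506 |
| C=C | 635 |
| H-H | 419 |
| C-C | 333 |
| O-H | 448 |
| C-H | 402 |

Reaction I:
  Bonds broken (reactants):
    O-H: 4 × 448 = 1792
    Σ(broken) = 1792 kJ
  Bonds formed (products):
    H-H: 2 × 419 = 838
    O=O: 1 × 506 = 506
    Σ(formed) = 1344 kJ
  ΔH_I = 1792 − 1344 = +448 kJ
Reaction II:
  Bonds broken (reactants):
    C-C: 2 × 333 = 666
    C-H: 8 × 402 = 3216
    C=C: 1 × 635 = 635
    O=O: 6 × 506 = 3036
    Σ(broken) = 7553 kJ
  Bonds formed (products):
    C=O: 8 × 769 = 6152
    O-H: 8 × 448 = 3584
    Σ(formed) = 9736 kJ
  ΔH_II = 7553 − 9736 = −2183 kJ
ΔH_I − ΔH_II = +2631 kJ, so reaction II has the more negative ΔH; |ΔH_I − ΔH_II| = 2631 kJ.

Reaction II, by 2631 kJ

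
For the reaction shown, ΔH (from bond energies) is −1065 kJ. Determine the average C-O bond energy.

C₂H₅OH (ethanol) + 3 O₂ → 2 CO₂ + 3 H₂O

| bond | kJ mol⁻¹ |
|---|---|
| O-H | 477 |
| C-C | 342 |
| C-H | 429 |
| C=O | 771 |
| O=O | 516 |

D(C-O) ≈ 369 kJ/mol

Let D be the C-O bond energy.
Σ(broken) = 1×342 + 5×429 + 1×D + 1×477 + 3×516 = 4512 + D
Σ(formed) = 4×771 + 6×477 = 5946
ΔH = Σ(broken) − Σ(formed) = (4512 + D) − (5946) = −1434 + D
Setting this equal to −1065 kJ gives D = 369 kJ/mol.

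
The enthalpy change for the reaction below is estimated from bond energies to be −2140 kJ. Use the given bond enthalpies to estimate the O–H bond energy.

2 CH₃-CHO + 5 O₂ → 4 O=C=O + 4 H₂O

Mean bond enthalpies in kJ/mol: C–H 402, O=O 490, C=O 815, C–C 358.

Let D be the O–H bond energy.
Σ(broken) = 2×358 + 8×402 + 2×815 + 5×490 = 8012
Σ(formed) = 8×815 + 8×D = 6520 + 8D
ΔH = Σ(broken) − Σ(formed) = (8012) − (6520 + 8D) = +1492 − 8D
Setting this equal to −2140 kJ gives 8D = 3632, so D = 454 kJ/mol.

D(O–H) ≈ 454 kJ/mol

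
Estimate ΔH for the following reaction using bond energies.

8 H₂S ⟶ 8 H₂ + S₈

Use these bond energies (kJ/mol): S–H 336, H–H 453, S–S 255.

ΔH ≈ −288 kJ

Bonds broken (reactants):
  S–H: 16 × 336 = 5376
  Σ(broken) = 5376 kJ
Bonds formed (products):
  H–H: 8 × 453 = 3624
  S–S: 8 × 255 = 2040
  Σ(formed) = 5664 kJ
ΔH = Σ(broken) − Σ(formed) = 5376 − 5664 = −288 kJ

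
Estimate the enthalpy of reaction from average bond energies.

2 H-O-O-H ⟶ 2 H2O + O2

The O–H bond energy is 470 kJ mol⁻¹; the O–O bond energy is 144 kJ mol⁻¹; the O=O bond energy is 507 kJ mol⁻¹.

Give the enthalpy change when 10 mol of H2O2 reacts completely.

ΔH = −1095 kJ

Bonds broken (reactants):
  O–H: 4 × 470 = 1880
  O–O: 2 × 144 = 288
  Σ(broken) = 2168 kJ
Bonds formed (products):
  O–H: 4 × 470 = 1880
  O=O: 1 × 507 = 507
  Σ(formed) = 2387 kJ
ΔH = Σ(broken) − Σ(formed) = 2168 − 2387 = −219 kJ
For 5× the reaction as written: 5 × (−219) = −1095 kJ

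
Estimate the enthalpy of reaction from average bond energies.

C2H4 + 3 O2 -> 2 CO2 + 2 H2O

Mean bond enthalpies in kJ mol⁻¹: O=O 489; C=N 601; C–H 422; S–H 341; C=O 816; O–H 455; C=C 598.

Bonds broken (reactants):
  C–H: 4 × 422 = 1688
  C=C: 1 × 598 = 598
  O=O: 3 × 489 = 1467
  Σ(broken) = 3753 kJ
Bonds formed (products):
  C=O: 4 × 816 = 3264
  O–H: 4 × 455 = 1820
  Σ(formed) = 5084 kJ
ΔH = Σ(broken) − Σ(formed) = 3753 − 5084 = −1331 kJ

ΔH ≈ −1331 kJ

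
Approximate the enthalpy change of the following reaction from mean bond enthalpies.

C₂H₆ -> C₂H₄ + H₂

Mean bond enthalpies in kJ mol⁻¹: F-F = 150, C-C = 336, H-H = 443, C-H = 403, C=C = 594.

ΔH ≈ +105 kJ

Bonds broken (reactants):
  C-C: 1 × 336 = 336
  C-H: 6 × 403 = 2418
  Σ(broken) = 2754 kJ
Bonds formed (products):
  C-H: 4 × 403 = 1612
  C=C: 1 × 594 = 594
  H-H: 1 × 443 = 443
  Σ(formed) = 2649 kJ
ΔH = Σ(broken) − Σ(formed) = 2754 − 2649 = +105 kJ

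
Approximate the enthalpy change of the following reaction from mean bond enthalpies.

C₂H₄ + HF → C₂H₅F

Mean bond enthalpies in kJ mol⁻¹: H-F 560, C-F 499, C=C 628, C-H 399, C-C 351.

Bonds broken (reactants):
  C-H: 4 × 399 = 1596
  C=C: 1 × 628 = 628
  H-F: 1 × 560 = 560
  Σ(broken) = 2784 kJ
Bonds formed (products):
  C-C: 1 × 351 = 351
  C-F: 1 × 499 = 499
  C-H: 5 × 399 = 1995
  Σ(formed) = 2845 kJ
ΔH = Σ(broken) − Σ(formed) = 2784 − 2845 = −61 kJ

ΔH ≈ −61 kJ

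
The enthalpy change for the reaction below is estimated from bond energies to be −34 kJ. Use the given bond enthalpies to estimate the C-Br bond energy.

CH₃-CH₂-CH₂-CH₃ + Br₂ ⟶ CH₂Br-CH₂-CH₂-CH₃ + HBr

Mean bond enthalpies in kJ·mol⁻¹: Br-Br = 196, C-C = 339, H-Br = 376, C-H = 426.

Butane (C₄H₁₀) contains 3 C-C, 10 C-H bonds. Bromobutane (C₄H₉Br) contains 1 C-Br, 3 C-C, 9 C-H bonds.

D(C-Br) ≈ 280 kJ/mol

Let D be the C-Br bond energy.
Σ(broken) = 1×196 + 3×339 + 10×426 = 5473
Σ(formed) = 1×D + 3×339 + 9×426 + 1×376 = 5227 + D
ΔH = Σ(broken) − Σ(formed) = (5473) − (5227 + D) = +246 − D
Setting this equal to −34 kJ gives D = 280 kJ/mol.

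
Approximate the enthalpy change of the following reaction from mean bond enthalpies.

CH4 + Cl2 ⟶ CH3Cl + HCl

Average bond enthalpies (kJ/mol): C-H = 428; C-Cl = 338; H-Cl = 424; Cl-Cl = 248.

Bonds broken (reactants):
  C-H: 4 × 428 = 1712
  Cl-Cl: 1 × 248 = 248
  Σ(broken) = 1960 kJ
Bonds formed (products):
  C-Cl: 1 × 338 = 338
  C-H: 3 × 428 = 1284
  H-Cl: 1 × 424 = 424
  Σ(formed) = 2046 kJ
ΔH = Σ(broken) − Σ(formed) = 1960 − 2046 = −86 kJ

ΔH ≈ −86 kJ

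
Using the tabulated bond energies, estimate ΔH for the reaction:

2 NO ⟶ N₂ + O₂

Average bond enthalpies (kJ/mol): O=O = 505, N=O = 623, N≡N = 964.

ΔH ≈ −223 kJ

Bonds broken (reactants):
  N=O: 2 × 623 = 1246
  Σ(broken) = 1246 kJ
Bonds formed (products):
  N≡N: 1 × 964 = 964
  O=O: 1 × 505 = 505
  Σ(formed) = 1469 kJ
ΔH = Σ(broken) − Σ(formed) = 1246 − 1469 = −223 kJ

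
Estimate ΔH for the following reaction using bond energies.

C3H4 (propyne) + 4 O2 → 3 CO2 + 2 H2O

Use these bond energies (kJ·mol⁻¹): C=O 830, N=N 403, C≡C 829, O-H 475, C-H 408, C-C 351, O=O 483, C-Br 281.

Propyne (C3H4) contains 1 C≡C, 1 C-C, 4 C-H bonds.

ΔH ≈ −2136 kJ

Bonds broken (reactants):
  C≡C: 1 × 829 = 829
  C-C: 1 × 351 = 351
  C-H: 4 × 408 = 1632
  O=O: 4 × 483 = 1932
  Σ(broken) = 4744 kJ
Bonds formed (products):
  C=O: 6 × 830 = 4980
  O-H: 4 × 475 = 1900
  Σ(formed) = 6880 kJ
ΔH = Σ(broken) − Σ(formed) = 4744 − 6880 = −2136 kJ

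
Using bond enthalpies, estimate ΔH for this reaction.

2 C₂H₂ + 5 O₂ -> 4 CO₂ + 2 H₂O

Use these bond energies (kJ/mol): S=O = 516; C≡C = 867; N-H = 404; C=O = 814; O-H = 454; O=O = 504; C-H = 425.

Bonds broken (reactants):
  C≡C: 2 × 867 = 1734
  C-H: 4 × 425 = 1700
  O=O: 5 × 504 = 2520
  Σ(broken) = 5954 kJ
Bonds formed (products):
  C=O: 8 × 814 = 6512
  O-H: 4 × 454 = 1816
  Σ(formed) = 8328 kJ
ΔH = Σ(broken) − Σ(formed) = 5954 − 8328 = −2374 kJ

ΔH ≈ −2374 kJ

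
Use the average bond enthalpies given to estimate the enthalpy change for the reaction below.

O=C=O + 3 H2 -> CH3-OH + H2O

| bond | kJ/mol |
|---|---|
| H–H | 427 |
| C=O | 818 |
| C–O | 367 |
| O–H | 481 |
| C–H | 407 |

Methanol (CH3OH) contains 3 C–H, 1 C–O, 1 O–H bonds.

ΔH ≈ −114 kJ

Bonds broken (reactants):
  C=O: 2 × 818 = 1636
  H–H: 3 × 427 = 1281
  Σ(broken) = 2917 kJ
Bonds formed (products):
  C–H: 3 × 407 = 1221
  C–O: 1 × 367 = 367
  O–H: 3 × 481 = 1443
  Σ(formed) = 3031 kJ
ΔH = Σ(broken) − Σ(formed) = 2917 − 3031 = −114 kJ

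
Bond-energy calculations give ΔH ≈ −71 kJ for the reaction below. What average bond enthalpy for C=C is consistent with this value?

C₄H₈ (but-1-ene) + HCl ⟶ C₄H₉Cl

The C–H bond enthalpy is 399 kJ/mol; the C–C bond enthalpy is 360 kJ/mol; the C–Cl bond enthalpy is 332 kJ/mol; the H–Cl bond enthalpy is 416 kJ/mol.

Let D be the C=C bond energy.
Σ(broken) = 2×360 + 8×399 + 1×D + 1×416 = 4328 + D
Σ(formed) = 3×360 + 1×332 + 9×399 = 5003
ΔH = Σ(broken) − Σ(formed) = (4328 + D) − (5003) = −675 + D
Setting this equal to −71 kJ gives D = 604 kJ/mol.

D(C=C) ≈ 604 kJ/mol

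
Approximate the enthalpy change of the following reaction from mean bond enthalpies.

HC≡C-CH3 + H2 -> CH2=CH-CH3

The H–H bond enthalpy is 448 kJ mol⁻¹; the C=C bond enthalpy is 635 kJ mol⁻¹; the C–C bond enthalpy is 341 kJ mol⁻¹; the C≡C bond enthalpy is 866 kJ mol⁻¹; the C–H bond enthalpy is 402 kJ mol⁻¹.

Bonds broken (reactants):
  C≡C: 1 × 866 = 866
  C–C: 1 × 341 = 341
  C–H: 4 × 402 = 1608
  H–H: 1 × 448 = 448
  Σ(broken) = 3263 kJ
Bonds formed (products):
  C–C: 1 × 341 = 341
  C–H: 6 × 402 = 2412
  C=C: 1 × 635 = 635
  Σ(formed) = 3388 kJ
ΔH = Σ(broken) − Σ(formed) = 3263 − 3388 = −125 kJ

ΔH ≈ −125 kJ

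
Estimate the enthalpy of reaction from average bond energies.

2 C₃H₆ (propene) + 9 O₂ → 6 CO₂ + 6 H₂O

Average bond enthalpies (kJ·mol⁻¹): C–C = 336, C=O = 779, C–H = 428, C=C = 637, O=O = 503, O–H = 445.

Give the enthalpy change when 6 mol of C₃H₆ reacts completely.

Bonds broken (reactants):
  C–C: 2 × 336 = 672
  C–H: 12 × 428 = 5136
  C=C: 2 × 637 = 1274
  O=O: 9 × 503 = 4527
  Σ(broken) = 11609 kJ
Bonds formed (products):
  C=O: 12 × 779 = 9348
  O–H: 12 × 445 = 5340
  Σ(formed) = 14688 kJ
ΔH = Σ(broken) − Σ(formed) = 11609 − 14688 = −3079 kJ
For 3× the reaction as written: 3 × (−3079) = −9237 kJ

ΔH = −9237 kJ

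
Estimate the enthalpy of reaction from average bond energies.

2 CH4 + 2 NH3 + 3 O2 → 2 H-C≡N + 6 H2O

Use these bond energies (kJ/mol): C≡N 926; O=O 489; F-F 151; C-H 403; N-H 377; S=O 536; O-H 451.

Bonds broken (reactants):
  C-H: 8 × 403 = 3224
  N-H: 6 × 377 = 2262
  O=O: 3 × 489 = 1467
  Σ(broken) = 6953 kJ
Bonds formed (products):
  C≡N: 2 × 926 = 1852
  C-H: 2 × 403 = 806
  O-H: 12 × 451 = 5412
  Σ(formed) = 8070 kJ
ΔH = Σ(broken) − Σ(formed) = 6953 − 8070 = −1117 kJ

ΔH ≈ −1117 kJ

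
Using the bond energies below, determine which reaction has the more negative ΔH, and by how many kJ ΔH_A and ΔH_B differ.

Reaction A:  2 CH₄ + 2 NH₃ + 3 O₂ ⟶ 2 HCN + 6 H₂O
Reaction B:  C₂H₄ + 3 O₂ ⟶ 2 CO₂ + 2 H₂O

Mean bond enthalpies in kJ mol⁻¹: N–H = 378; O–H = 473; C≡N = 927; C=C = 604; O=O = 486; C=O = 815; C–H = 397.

Reaction B, by 80 kJ

Reaction A:
  Bonds broken (reactants):
    C–H: 8 × 397 = 3176
    N–H: 6 × 378 = 2268
    O=O: 3 × 486 = 1458
    Σ(broken) = 6902 kJ
  Bonds formed (products):
    C≡N: 2 × 927 = 1854
    C–H: 2 × 397 = 794
    O–H: 12 × 473 = 5676
    Σ(formed) = 8324 kJ
  ΔH_A = 6902 − 8324 = −1422 kJ
Reaction B:
  Bonds broken (reactants):
    C–H: 4 × 397 = 1588
    C=C: 1 × 604 = 604
    O=O: 3 × 486 = 1458
    Σ(broken) = 3650 kJ
  Bonds formed (products):
    C=O: 4 × 815 = 3260
    O–H: 4 × 473 = 1892
    Σ(formed) = 5152 kJ
  ΔH_B = 3650 − 5152 = −1502 kJ
ΔH_A − ΔH_B = +80 kJ, so reaction B has the more negative ΔH; |ΔH_A − ΔH_B| = 80 kJ.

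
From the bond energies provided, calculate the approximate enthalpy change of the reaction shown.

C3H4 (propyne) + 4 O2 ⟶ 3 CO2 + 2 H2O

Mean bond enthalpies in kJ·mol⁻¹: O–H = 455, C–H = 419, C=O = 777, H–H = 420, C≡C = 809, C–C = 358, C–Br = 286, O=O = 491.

ΔH ≈ −1675 kJ

Bonds broken (reactants):
  C≡C: 1 × 809 = 809
  C–C: 1 × 358 = 358
  C–H: 4 × 419 = 1676
  O=O: 4 × 491 = 1964
  Σ(broken) = 4807 kJ
Bonds formed (products):
  C=O: 6 × 777 = 4662
  O–H: 4 × 455 = 1820
  Σ(formed) = 6482 kJ
ΔH = Σ(broken) − Σ(formed) = 4807 − 6482 = −1675 kJ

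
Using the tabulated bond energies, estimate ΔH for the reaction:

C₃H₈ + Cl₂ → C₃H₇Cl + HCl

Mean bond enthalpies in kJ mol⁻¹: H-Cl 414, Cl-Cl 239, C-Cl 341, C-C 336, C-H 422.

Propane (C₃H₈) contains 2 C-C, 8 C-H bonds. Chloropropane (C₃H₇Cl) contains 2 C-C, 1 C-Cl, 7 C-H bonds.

ΔH ≈ −94 kJ

Bonds broken (reactants):
  C-C: 2 × 336 = 672
  C-H: 8 × 422 = 3376
  Cl-Cl: 1 × 239 = 239
  Σ(broken) = 4287 kJ
Bonds formed (products):
  C-C: 2 × 336 = 672
  C-Cl: 1 × 341 = 341
  C-H: 7 × 422 = 2954
  H-Cl: 1 × 414 = 414
  Σ(formed) = 4381 kJ
ΔH = Σ(broken) − Σ(formed) = 4287 − 4381 = −94 kJ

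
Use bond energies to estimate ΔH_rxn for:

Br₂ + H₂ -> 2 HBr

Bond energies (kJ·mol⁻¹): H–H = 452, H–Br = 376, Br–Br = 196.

Bonds broken (reactants):
  Br–Br: 1 × 196 = 196
  H–H: 1 × 452 = 452
  Σ(broken) = 648 kJ
Bonds formed (products):
  H–Br: 2 × 376 = 752
  Σ(formed) = 752 kJ
ΔH = Σ(broken) − Σ(formed) = 648 − 752 = −104 kJ

ΔH ≈ −104 kJ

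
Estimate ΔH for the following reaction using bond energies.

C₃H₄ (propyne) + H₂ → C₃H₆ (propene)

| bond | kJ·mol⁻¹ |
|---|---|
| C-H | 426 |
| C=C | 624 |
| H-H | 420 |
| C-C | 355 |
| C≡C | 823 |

ΔH ≈ −233 kJ

Bonds broken (reactants):
  C≡C: 1 × 823 = 823
  C-C: 1 × 355 = 355
  C-H: 4 × 426 = 1704
  H-H: 1 × 420 = 420
  Σ(broken) = 3302 kJ
Bonds formed (products):
  C-C: 1 × 355 = 355
  C-H: 6 × 426 = 2556
  C=C: 1 × 624 = 624
  Σ(formed) = 3535 kJ
ΔH = Σ(broken) − Σ(formed) = 3302 − 3535 = −233 kJ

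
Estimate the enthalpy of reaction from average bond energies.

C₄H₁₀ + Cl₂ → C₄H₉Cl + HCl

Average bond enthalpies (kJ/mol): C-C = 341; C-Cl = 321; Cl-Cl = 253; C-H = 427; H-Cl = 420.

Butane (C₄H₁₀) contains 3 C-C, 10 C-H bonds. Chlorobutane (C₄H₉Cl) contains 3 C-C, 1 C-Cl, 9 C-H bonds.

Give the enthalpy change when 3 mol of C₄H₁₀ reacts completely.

Bonds broken (reactants):
  C-C: 3 × 341 = 1023
  C-H: 10 × 427 = 4270
  Cl-Cl: 1 × 253 = 253
  Σ(broken) = 5546 kJ
Bonds formed (products):
  C-C: 3 × 341 = 1023
  C-Cl: 1 × 321 = 321
  C-H: 9 × 427 = 3843
  H-Cl: 1 × 420 = 420
  Σ(formed) = 5607 kJ
ΔH = Σ(broken) − Σ(formed) = 5546 − 5607 = −61 kJ
For 3× the reaction as written: 3 × (−61) = −183 kJ

ΔH = −183 kJ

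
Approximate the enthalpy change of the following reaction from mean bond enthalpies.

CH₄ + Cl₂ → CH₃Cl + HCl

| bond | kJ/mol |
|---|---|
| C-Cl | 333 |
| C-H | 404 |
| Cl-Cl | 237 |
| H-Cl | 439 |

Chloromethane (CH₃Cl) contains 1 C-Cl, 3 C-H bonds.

Bonds broken (reactants):
  C-H: 4 × 404 = 1616
  Cl-Cl: 1 × 237 = 237
  Σ(broken) = 1853 kJ
Bonds formed (products):
  C-Cl: 1 × 333 = 333
  C-H: 3 × 404 = 1212
  H-Cl: 1 × 439 = 439
  Σ(formed) = 1984 kJ
ΔH = Σ(broken) − Σ(formed) = 1853 − 1984 = −131 kJ

ΔH ≈ −131 kJ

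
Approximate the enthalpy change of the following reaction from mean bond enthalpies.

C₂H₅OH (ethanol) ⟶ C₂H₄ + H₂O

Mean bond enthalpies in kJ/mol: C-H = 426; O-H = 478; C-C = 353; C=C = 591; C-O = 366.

ΔH ≈ +76 kJ

Bonds broken (reactants):
  C-C: 1 × 353 = 353
  C-H: 5 × 426 = 2130
  C-O: 1 × 366 = 366
  O-H: 1 × 478 = 478
  Σ(broken) = 3327 kJ
Bonds formed (products):
  C-H: 4 × 426 = 1704
  C=C: 1 × 591 = 591
  O-H: 2 × 478 = 956
  Σ(formed) = 3251 kJ
ΔH = Σ(broken) − Σ(formed) = 3327 − 3251 = +76 kJ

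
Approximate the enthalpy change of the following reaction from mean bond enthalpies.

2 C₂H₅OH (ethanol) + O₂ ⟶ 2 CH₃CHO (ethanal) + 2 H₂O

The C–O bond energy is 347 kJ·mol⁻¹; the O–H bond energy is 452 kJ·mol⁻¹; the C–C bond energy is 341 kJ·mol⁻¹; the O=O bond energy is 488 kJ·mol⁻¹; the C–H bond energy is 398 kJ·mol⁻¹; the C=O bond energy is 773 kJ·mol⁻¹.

ΔH ≈ −472 kJ

Bonds broken (reactants):
  C–C: 2 × 341 = 682
  C–H: 10 × 398 = 3980
  C–O: 2 × 347 = 694
  O–H: 2 × 452 = 904
  O=O: 1 × 488 = 488
  Σ(broken) = 6748 kJ
Bonds formed (products):
  C–C: 2 × 341 = 682
  C–H: 8 × 398 = 3184
  C=O: 2 × 773 = 1546
  O–H: 4 × 452 = 1808
  Σ(formed) = 7220 kJ
ΔH = Σ(broken) − Σ(formed) = 6748 − 7220 = −472 kJ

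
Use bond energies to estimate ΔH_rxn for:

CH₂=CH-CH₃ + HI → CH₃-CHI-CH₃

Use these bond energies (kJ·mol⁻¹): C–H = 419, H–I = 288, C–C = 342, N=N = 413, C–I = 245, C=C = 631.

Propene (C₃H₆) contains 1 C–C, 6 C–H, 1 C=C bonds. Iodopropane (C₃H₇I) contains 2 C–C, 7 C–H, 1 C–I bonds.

ΔH ≈ −87 kJ

Bonds broken (reactants):
  C–C: 1 × 342 = 342
  C–H: 6 × 419 = 2514
  C=C: 1 × 631 = 631
  H–I: 1 × 288 = 288
  Σ(broken) = 3775 kJ
Bonds formed (products):
  C–C: 2 × 342 = 684
  C–H: 7 × 419 = 2933
  C–I: 1 × 245 = 245
  Σ(formed) = 3862 kJ
ΔH = Σ(broken) − Σ(formed) = 3775 − 3862 = −87 kJ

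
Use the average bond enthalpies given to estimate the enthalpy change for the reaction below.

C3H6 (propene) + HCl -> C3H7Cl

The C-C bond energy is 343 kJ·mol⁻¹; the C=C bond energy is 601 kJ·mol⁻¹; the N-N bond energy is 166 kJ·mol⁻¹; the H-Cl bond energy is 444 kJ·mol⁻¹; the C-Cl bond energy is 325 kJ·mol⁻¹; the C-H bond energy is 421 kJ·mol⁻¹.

Bonds broken (reactants):
  C-C: 1 × 343 = 343
  C-H: 6 × 421 = 2526
  C=C: 1 × 601 = 601
  H-Cl: 1 × 444 = 444
  Σ(broken) = 3914 kJ
Bonds formed (products):
  C-C: 2 × 343 = 686
  C-Cl: 1 × 325 = 325
  C-H: 7 × 421 = 2947
  Σ(formed) = 3958 kJ
ΔH = Σ(broken) − Σ(formed) = 3914 − 3958 = −44 kJ

ΔH ≈ −44 kJ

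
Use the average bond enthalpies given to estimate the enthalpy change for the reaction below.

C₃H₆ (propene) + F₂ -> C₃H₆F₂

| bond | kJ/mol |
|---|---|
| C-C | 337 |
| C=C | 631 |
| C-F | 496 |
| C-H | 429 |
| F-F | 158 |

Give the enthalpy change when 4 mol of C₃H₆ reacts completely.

ΔH = −2160 kJ

Bonds broken (reactants):
  C-C: 1 × 337 = 337
  C-H: 6 × 429 = 2574
  C=C: 1 × 631 = 631
  F-F: 1 × 158 = 158
  Σ(broken) = 3700 kJ
Bonds formed (products):
  C-C: 2 × 337 = 674
  C-F: 2 × 496 = 992
  C-H: 6 × 429 = 2574
  Σ(formed) = 4240 kJ
ΔH = Σ(broken) − Σ(formed) = 3700 − 4240 = −540 kJ
For 4× the reaction as written: 4 × (−540) = −2160 kJ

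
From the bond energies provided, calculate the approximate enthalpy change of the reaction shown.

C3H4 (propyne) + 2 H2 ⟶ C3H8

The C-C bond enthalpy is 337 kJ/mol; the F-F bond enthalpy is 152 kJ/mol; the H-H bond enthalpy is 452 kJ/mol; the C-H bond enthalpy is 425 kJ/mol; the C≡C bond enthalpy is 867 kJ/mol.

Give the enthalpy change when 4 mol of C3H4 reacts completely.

ΔH = −1064 kJ

Bonds broken (reactants):
  C≡C: 1 × 867 = 867
  C-C: 1 × 337 = 337
  C-H: 4 × 425 = 1700
  H-H: 2 × 452 = 904
  Σ(broken) = 3808 kJ
Bonds formed (products):
  C-C: 2 × 337 = 674
  C-H: 8 × 425 = 3400
  Σ(formed) = 4074 kJ
ΔH = Σ(broken) − Σ(formed) = 3808 − 4074 = −266 kJ
For 4× the reaction as written: 4 × (−266) = −1064 kJ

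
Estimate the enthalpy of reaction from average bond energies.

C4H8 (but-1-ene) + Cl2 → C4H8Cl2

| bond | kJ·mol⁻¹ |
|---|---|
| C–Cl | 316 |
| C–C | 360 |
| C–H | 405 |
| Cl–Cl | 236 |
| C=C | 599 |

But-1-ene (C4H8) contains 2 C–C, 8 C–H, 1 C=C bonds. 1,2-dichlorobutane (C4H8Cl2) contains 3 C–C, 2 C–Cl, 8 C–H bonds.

Bonds broken (reactants):
  C–C: 2 × 360 = 720
  C–H: 8 × 405 = 3240
  C=C: 1 × 599 = 599
  Cl–Cl: 1 × 236 = 236
  Σ(broken) = 4795 kJ
Bonds formed (products):
  C–C: 3 × 360 = 1080
  C–Cl: 2 × 316 = 632
  C–H: 8 × 405 = 3240
  Σ(formed) = 4952 kJ
ΔH = Σ(broken) − Σ(formed) = 4795 − 4952 = −157 kJ

ΔH ≈ −157 kJ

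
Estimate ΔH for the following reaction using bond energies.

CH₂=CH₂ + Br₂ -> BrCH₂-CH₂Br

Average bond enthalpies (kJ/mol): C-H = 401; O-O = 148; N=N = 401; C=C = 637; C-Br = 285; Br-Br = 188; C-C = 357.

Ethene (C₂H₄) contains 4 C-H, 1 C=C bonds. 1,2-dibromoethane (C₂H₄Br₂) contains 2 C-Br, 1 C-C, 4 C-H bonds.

ΔH ≈ −102 kJ

Bonds broken (reactants):
  Br-Br: 1 × 188 = 188
  C-H: 4 × 401 = 1604
  C=C: 1 × 637 = 637
  Σ(broken) = 2429 kJ
Bonds formed (products):
  C-Br: 2 × 285 = 570
  C-C: 1 × 357 = 357
  C-H: 4 × 401 = 1604
  Σ(formed) = 2531 kJ
ΔH = Σ(broken) − Σ(formed) = 2429 − 2531 = −102 kJ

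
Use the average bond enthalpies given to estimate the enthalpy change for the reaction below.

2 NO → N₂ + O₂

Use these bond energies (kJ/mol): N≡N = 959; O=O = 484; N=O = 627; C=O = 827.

Bonds broken (reactants):
  N=O: 2 × 627 = 1254
  Σ(broken) = 1254 kJ
Bonds formed (products):
  N≡N: 1 × 959 = 959
  O=O: 1 × 484 = 484
  Σ(formed) = 1443 kJ
ΔH = Σ(broken) − Σ(formed) = 1254 − 1443 = −189 kJ

ΔH ≈ −189 kJ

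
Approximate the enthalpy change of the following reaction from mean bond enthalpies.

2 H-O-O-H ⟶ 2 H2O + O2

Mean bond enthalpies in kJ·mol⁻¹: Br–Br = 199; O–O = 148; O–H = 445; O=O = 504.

ΔH ≈ −208 kJ

Bonds broken (reactants):
  O–H: 4 × 445 = 1780
  O–O: 2 × 148 = 296
  Σ(broken) = 2076 kJ
Bonds formed (products):
  O–H: 4 × 445 = 1780
  O=O: 1 × 504 = 504
  Σ(formed) = 2284 kJ
ΔH = Σ(broken) − Σ(formed) = 2076 − 2284 = −208 kJ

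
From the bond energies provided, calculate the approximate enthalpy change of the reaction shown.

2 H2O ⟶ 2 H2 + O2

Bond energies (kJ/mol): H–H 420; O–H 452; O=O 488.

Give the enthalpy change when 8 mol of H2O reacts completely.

Bonds broken (reactants):
  O–H: 4 × 452 = 1808
  Σ(broken) = 1808 kJ
Bonds formed (products):
  H–H: 2 × 420 = 840
  O=O: 1 × 488 = 488
  Σ(formed) = 1328 kJ
ΔH = Σ(broken) − Σ(formed) = 1808 − 1328 = +480 kJ
For 4× the reaction as written: 4 × (+480) = +1920 kJ

ΔH = +1920 kJ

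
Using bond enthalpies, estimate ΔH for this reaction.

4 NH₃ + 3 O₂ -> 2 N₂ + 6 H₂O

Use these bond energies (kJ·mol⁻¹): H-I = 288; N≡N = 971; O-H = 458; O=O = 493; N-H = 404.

Bonds broken (reactants):
  N-H: 12 × 404 = 4848
  O=O: 3 × 493 = 1479
  Σ(broken) = 6327 kJ
Bonds formed (products):
  N≡N: 2 × 971 = 1942
  O-H: 12 × 458 = 5496
  Σ(formed) = 7438 kJ
ΔH = Σ(broken) − Σ(formed) = 6327 − 7438 = −1111 kJ

ΔH ≈ −1111 kJ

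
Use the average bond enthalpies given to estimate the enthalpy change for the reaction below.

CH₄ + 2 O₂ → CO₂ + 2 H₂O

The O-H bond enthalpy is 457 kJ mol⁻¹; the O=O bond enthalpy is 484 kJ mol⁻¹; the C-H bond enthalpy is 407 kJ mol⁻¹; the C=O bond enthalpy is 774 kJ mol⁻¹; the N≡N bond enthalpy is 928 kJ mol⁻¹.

ΔH ≈ −780 kJ

Bonds broken (reactants):
  C-H: 4 × 407 = 1628
  O=O: 2 × 484 = 968
  Σ(broken) = 2596 kJ
Bonds formed (products):
  C=O: 2 × 774 = 1548
  O-H: 4 × 457 = 1828
  Σ(formed) = 3376 kJ
ΔH = Σ(broken) − Σ(formed) = 2596 − 3376 = −780 kJ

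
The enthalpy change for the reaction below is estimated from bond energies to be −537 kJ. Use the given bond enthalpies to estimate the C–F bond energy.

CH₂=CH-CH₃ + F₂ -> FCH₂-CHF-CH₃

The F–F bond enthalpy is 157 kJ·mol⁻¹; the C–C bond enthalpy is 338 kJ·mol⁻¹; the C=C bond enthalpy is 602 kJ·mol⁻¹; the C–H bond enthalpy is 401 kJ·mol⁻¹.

D(C–F) ≈ 479 kJ/mol

Let D be the C–F bond energy.
Σ(broken) = 1×338 + 6×401 + 1×602 + 1×157 = 3503
Σ(formed) = 2×338 + 2×D + 6×401 = 3082 + 2D
ΔH = Σ(broken) − Σ(formed) = (3503) − (3082 + 2D) = +421 − 2D
Setting this equal to −537 kJ gives 2D = 958, so D = 479 kJ/mol.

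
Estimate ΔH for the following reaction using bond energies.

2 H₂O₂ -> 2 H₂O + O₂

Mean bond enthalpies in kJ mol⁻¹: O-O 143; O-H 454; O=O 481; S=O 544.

Bonds broken (reactants):
  O-H: 4 × 454 = 1816
  O-O: 2 × 143 = 286
  Σ(broken) = 2102 kJ
Bonds formed (products):
  O-H: 4 × 454 = 1816
  O=O: 1 × 481 = 481
  Σ(formed) = 2297 kJ
ΔH = Σ(broken) − Σ(formed) = 2102 − 2297 = −195 kJ

ΔH ≈ −195 kJ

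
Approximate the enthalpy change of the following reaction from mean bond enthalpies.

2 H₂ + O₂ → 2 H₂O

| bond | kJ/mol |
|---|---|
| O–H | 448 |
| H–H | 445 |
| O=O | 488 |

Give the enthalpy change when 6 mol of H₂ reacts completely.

ΔH = −1242 kJ

Bonds broken (reactants):
  H–H: 2 × 445 = 890
  O=O: 1 × 488 = 488
  Σ(broken) = 1378 kJ
Bonds formed (products):
  O–H: 4 × 448 = 1792
  Σ(formed) = 1792 kJ
ΔH = Σ(broken) − Σ(formed) = 1378 − 1792 = −414 kJ
For 3× the reaction as written: 3 × (−414) = −1242 kJ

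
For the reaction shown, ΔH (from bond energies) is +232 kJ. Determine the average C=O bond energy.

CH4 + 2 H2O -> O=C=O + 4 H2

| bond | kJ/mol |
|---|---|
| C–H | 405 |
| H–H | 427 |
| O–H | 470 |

Let D be the C=O bond energy.
Σ(broken) = 4×405 + 4×470 = 3500
Σ(formed) = 2×D + 4×427 = 1708 + 2D
ΔH = Σ(broken) − Σ(formed) = (3500) − (1708 + 2D) = +1792 − 2D
Setting this equal to +232 kJ gives 2D = 1560, so D = 780 kJ/mol.

D(C=O) ≈ 780 kJ/mol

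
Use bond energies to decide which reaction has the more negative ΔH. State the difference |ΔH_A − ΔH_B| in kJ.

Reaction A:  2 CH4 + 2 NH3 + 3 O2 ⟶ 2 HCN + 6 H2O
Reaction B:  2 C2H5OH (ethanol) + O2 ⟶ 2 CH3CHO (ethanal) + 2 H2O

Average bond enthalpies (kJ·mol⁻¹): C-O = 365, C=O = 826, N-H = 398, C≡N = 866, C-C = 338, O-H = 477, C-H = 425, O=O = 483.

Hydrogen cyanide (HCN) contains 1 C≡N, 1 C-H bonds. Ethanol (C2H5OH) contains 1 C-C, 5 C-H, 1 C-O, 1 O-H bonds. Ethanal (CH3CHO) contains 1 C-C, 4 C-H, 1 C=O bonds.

Reaction A, by 526 kJ

Reaction A:
  Bonds broken (reactants):
    C-H: 8 × 425 = 3400
    N-H: 6 × 398 = 2388
    O=O: 3 × 483 = 1449
    Σ(broken) = 7237 kJ
  Bonds formed (products):
    C≡N: 2 × 866 = 1732
    C-H: 2 × 425 = 850
    O-H: 12 × 477 = 5724
    Σ(formed) = 8306 kJ
  ΔH_A = 7237 − 8306 = −1069 kJ
Reaction B:
  Bonds broken (reactants):
    C-C: 2 × 338 = 676
    C-H: 10 × 425 = 4250
    C-O: 2 × 365 = 730
    O-H: 2 × 477 = 954
    O=O: 1 × 483 = 483
    Σ(broken) = 7093 kJ
  Bonds formed (products):
    C-C: 2 × 338 = 676
    C-H: 8 × 425 = 3400
    C=O: 2 × 826 = 1652
    O-H: 4 × 477 = 1908
    Σ(formed) = 7636 kJ
  ΔH_B = 7093 − 7636 = −543 kJ
ΔH_A − ΔH_B = −526 kJ, so reaction A has the more negative ΔH; |ΔH_A − ΔH_B| = 526 kJ.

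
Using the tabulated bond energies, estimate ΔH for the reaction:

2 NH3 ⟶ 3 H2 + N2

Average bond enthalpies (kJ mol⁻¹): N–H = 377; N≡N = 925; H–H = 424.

ΔH ≈ +65 kJ

Bonds broken (reactants):
  N–H: 6 × 377 = 2262
  Σ(broken) = 2262 kJ
Bonds formed (products):
  H–H: 3 × 424 = 1272
  N≡N: 1 × 925 = 925
  Σ(formed) = 2197 kJ
ΔH = Σ(broken) − Σ(formed) = 2262 − 2197 = +65 kJ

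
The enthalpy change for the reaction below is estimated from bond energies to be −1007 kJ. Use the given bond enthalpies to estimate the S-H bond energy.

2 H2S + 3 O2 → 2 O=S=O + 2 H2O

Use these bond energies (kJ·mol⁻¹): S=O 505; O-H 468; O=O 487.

Let D be the S-H bond energy.
Σ(broken) = 3×487 + 4×D = 1461 + 4D
Σ(formed) = 4×468 + 4×505 = 3892
ΔH = Σ(broken) − Σ(formed) = (1461 + 4D) − (3892) = −2431 + 4D
Setting this equal to −1007 kJ gives 4D = 1424, so D = 356 kJ/mol.

D(S-H) ≈ 356 kJ/mol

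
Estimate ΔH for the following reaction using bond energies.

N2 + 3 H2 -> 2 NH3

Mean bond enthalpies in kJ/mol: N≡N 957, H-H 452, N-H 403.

ΔH ≈ −105 kJ

Bonds broken (reactants):
  H-H: 3 × 452 = 1356
  N≡N: 1 × 957 = 957
  Σ(broken) = 2313 kJ
Bonds formed (products):
  N-H: 6 × 403 = 2418
  Σ(formed) = 2418 kJ
ΔH = Σ(broken) − Σ(formed) = 2313 − 2418 = −105 kJ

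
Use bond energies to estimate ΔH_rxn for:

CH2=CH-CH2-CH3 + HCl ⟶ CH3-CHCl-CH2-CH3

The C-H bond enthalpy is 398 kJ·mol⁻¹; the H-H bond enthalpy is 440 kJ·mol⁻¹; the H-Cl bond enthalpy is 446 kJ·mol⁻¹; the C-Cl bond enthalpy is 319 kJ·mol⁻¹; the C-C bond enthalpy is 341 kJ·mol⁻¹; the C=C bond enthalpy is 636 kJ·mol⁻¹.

Bonds broken (reactants):
  C-C: 2 × 341 = 682
  C-H: 8 × 398 = 3184
  C=C: 1 × 636 = 636
  H-Cl: 1 × 446 = 446
  Σ(broken) = 4948 kJ
Bonds formed (products):
  C-C: 3 × 341 = 1023
  C-Cl: 1 × 319 = 319
  C-H: 9 × 398 = 3582
  Σ(formed) = 4924 kJ
ΔH = Σ(broken) − Σ(formed) = 4948 − 4924 = +24 kJ

ΔH ≈ +24 kJ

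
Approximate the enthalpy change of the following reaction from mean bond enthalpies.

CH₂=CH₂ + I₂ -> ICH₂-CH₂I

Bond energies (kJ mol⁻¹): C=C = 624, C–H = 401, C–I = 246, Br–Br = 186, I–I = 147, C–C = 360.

Bonds broken (reactants):
  C–H: 4 × 401 = 1604
  C=C: 1 × 624 = 624
  I–I: 1 × 147 = 147
  Σ(broken) = 2375 kJ
Bonds formed (products):
  C–C: 1 × 360 = 360
  C–H: 4 × 401 = 1604
  C–I: 2 × 246 = 492
  Σ(formed) = 2456 kJ
ΔH = Σ(broken) − Σ(formed) = 2375 − 2456 = −81 kJ

ΔH ≈ −81 kJ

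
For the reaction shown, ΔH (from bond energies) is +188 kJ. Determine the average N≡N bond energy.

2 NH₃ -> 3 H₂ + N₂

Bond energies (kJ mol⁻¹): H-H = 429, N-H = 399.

D(N≡N) ≈ 919 kJ/mol

Let D be the N≡N bond energy.
Σ(broken) = 6×399 = 2394
Σ(formed) = 3×429 + 1×D = 1287 + D
ΔH = Σ(broken) − Σ(formed) = (2394) − (1287 + D) = +1107 − D
Setting this equal to +188 kJ gives D = 919 kJ/mol.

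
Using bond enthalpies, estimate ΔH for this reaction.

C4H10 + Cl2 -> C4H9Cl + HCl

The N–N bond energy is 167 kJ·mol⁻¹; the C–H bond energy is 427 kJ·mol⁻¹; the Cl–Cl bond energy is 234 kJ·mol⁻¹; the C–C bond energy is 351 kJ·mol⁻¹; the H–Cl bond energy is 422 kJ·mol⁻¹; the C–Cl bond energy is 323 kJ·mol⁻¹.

Bonds broken (reactants):
  C–C: 3 × 351 = 1053
  C–H: 10 × 427 = 4270
  Cl–Cl: 1 × 234 = 234
  Σ(broken) = 5557 kJ
Bonds formed (products):
  C–C: 3 × 351 = 1053
  C–Cl: 1 × 323 = 323
  C–H: 9 × 427 = 3843
  H–Cl: 1 × 422 = 422
  Σ(formed) = 5641 kJ
ΔH = Σ(broken) − Σ(formed) = 5557 − 5641 = −84 kJ

ΔH ≈ −84 kJ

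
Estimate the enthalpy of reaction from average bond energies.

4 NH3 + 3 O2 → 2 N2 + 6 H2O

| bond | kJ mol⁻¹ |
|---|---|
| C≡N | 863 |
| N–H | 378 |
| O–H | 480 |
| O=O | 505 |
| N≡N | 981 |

Bonds broken (reactants):
  N–H: 12 × 378 = 4536
  O=O: 3 × 505 = 1515
  Σ(broken) = 6051 kJ
Bonds formed (products):
  N≡N: 2 × 981 = 1962
  O–H: 12 × 480 = 5760
  Σ(formed) = 7722 kJ
ΔH = Σ(broken) − Σ(formed) = 6051 − 7722 = −1671 kJ

ΔH ≈ −1671 kJ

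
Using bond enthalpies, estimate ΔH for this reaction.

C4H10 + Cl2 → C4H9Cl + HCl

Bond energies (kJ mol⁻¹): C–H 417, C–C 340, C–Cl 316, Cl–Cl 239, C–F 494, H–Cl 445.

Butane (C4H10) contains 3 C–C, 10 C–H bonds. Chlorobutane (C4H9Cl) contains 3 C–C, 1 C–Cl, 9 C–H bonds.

ΔH ≈ −105 kJ

Bonds broken (reactants):
  C–C: 3 × 340 = 1020
  C–H: 10 × 417 = 4170
  Cl–Cl: 1 × 239 = 239
  Σ(broken) = 5429 kJ
Bonds formed (products):
  C–C: 3 × 340 = 1020
  C–Cl: 1 × 316 = 316
  C–H: 9 × 417 = 3753
  H–Cl: 1 × 445 = 445
  Σ(formed) = 5534 kJ
ΔH = Σ(broken) − Σ(formed) = 5429 − 5534 = −105 kJ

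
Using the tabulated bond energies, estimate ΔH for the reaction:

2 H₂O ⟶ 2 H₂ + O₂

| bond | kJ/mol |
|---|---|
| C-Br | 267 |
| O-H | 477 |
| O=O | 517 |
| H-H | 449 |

Bonds broken (reactants):
  O-H: 4 × 477 = 1908
  Σ(broken) = 1908 kJ
Bonds formed (products):
  H-H: 2 × 449 = 898
  O=O: 1 × 517 = 517
  Σ(formed) = 1415 kJ
ΔH = Σ(broken) − Σ(formed) = 1908 − 1415 = +493 kJ

ΔH ≈ +493 kJ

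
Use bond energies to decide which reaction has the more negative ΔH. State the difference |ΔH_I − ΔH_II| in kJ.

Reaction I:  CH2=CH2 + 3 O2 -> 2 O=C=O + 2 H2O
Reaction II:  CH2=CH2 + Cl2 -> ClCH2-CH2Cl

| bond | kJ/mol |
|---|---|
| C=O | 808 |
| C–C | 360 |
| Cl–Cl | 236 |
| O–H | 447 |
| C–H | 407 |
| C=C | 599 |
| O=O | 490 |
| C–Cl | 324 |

Reaction I, by 1150 kJ

Reaction I:
  Bonds broken (reactants):
    C–H: 4 × 407 = 1628
    C=C: 1 × 599 = 599
    O=O: 3 × 490 = 1470
    Σ(broken) = 3697 kJ
  Bonds formed (products):
    C=O: 4 × 808 = 3232
    O–H: 4 × 447 = 1788
    Σ(formed) = 5020 kJ
  ΔH_I = 3697 − 5020 = −1323 kJ
Reaction II:
  Bonds broken (reactants):
    C–H: 4 × 407 = 1628
    C=C: 1 × 599 = 599
    Cl–Cl: 1 × 236 = 236
    Σ(broken) = 2463 kJ
  Bonds formed (products):
    C–C: 1 × 360 = 360
    C–Cl: 2 × 324 = 648
    C–H: 4 × 407 = 1628
    Σ(formed) = 2636 kJ
  ΔH_II = 2463 − 2636 = −173 kJ
ΔH_I − ΔH_II = −1150 kJ, so reaction I has the more negative ΔH; |ΔH_I − ΔH_II| = 1150 kJ.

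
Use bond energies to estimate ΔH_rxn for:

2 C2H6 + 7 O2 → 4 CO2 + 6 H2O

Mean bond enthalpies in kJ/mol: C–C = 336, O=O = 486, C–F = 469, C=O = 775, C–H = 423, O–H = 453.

Bonds broken (reactants):
  C–C: 2 × 336 = 672
  C–H: 12 × 423 = 5076
  O=O: 7 × 486 = 3402
  Σ(broken) = 9150 kJ
Bonds formed (products):
  C=O: 8 × 775 = 6200
  O–H: 12 × 453 = 5436
  Σ(formed) = 11636 kJ
ΔH = Σ(broken) − Σ(formed) = 9150 − 11636 = −2486 kJ

ΔH ≈ −2486 kJ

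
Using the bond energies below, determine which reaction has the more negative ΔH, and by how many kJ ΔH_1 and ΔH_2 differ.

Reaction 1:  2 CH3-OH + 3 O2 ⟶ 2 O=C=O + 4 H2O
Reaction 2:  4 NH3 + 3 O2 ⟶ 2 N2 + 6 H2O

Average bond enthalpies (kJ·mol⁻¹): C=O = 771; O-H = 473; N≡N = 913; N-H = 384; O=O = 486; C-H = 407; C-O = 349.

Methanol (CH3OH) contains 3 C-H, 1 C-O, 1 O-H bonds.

Reaction 2, by 112 kJ

Reaction 1:
  Bonds broken (reactants):
    C-H: 6 × 407 = 2442
    C-O: 2 × 349 = 698
    O-H: 2 × 473 = 946
    O=O: 3 × 486 = 1458
    Σ(broken) = 5544 kJ
  Bonds formed (products):
    C=O: 4 × 771 = 3084
    O-H: 8 × 473 = 3784
    Σ(formed) = 6868 kJ
  ΔH_1 = 5544 − 6868 = −1324 kJ
Reaction 2:
  Bonds broken (reactants):
    N-H: 12 × 384 = 4608
    O=O: 3 × 486 = 1458
    Σ(broken) = 6066 kJ
  Bonds formed (products):
    N≡N: 2 × 913 = 1826
    O-H: 12 × 473 = 5676
    Σ(formed) = 7502 kJ
  ΔH_2 = 6066 − 7502 = −1436 kJ
ΔH_1 − ΔH_2 = +112 kJ, so reaction 2 has the more negative ΔH; |ΔH_1 − ΔH_2| = 112 kJ.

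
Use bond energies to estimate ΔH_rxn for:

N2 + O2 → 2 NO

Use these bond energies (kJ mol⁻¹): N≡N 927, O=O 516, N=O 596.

ΔH ≈ +251 kJ

Bonds broken (reactants):
  N≡N: 1 × 927 = 927
  O=O: 1 × 516 = 516
  Σ(broken) = 1443 kJ
Bonds formed (products):
  N=O: 2 × 596 = 1192
  Σ(formed) = 1192 kJ
ΔH = Σ(broken) − Σ(formed) = 1443 − 1192 = +251 kJ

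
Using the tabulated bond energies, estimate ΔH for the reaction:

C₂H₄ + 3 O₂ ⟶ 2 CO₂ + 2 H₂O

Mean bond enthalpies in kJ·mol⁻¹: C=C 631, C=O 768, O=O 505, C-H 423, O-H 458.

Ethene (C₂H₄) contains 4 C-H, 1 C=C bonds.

Bonds broken (reactants):
  C-H: 4 × 423 = 1692
  C=C: 1 × 631 = 631
  O=O: 3 × 505 = 1515
  Σ(broken) = 3838 kJ
Bonds formed (products):
  C=O: 4 × 768 = 3072
  O-H: 4 × 458 = 1832
  Σ(formed) = 4904 kJ
ΔH = Σ(broken) − Σ(formed) = 3838 − 4904 = −1066 kJ

ΔH ≈ −1066 kJ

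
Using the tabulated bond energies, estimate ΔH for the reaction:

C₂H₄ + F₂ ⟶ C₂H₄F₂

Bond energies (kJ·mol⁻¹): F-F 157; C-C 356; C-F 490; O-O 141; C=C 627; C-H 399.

ΔH ≈ −552 kJ

Bonds broken (reactants):
  C-H: 4 × 399 = 1596
  C=C: 1 × 627 = 627
  F-F: 1 × 157 = 157
  Σ(broken) = 2380 kJ
Bonds formed (products):
  C-C: 1 × 356 = 356
  C-F: 2 × 490 = 980
  C-H: 4 × 399 = 1596
  Σ(formed) = 2932 kJ
ΔH = Σ(broken) − Σ(formed) = 2380 − 2932 = −552 kJ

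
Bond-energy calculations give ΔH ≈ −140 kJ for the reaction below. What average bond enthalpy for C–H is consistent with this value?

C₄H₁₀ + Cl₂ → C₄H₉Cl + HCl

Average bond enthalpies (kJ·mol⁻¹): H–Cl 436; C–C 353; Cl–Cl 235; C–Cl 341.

Let D be the C–H bond energy.
Σ(broken) = 3×353 + 10×D + 1×235 = 1294 + 10D
Σ(formed) = 3×353 + 1×341 + 9×D + 1×436 = 1836 + 9D
ΔH = Σ(broken) − Σ(formed) = (1294 + 10D) − (1836 + 9D) = −542 + D
Setting this equal to −140 kJ gives D = 402 kJ/mol.

D(C–H) ≈ 402 kJ/mol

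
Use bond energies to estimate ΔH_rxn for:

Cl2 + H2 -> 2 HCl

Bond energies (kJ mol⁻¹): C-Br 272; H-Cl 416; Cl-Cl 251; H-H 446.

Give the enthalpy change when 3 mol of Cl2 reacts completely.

ΔH = −405 kJ

Bonds broken (reactants):
  Cl-Cl: 1 × 251 = 251
  H-H: 1 × 446 = 446
  Σ(broken) = 697 kJ
Bonds formed (products):
  H-Cl: 2 × 416 = 832
  Σ(formed) = 832 kJ
ΔH = Σ(broken) − Σ(formed) = 697 − 832 = −135 kJ
For 3× the reaction as written: 3 × (−135) = −405 kJ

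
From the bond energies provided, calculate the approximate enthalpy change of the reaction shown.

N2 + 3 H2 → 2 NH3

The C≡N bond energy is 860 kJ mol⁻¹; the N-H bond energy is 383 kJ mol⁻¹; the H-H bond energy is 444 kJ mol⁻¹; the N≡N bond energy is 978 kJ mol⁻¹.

Bonds broken (reactants):
  H-H: 3 × 444 = 1332
  N≡N: 1 × 978 = 978
  Σ(broken) = 2310 kJ
Bonds formed (products):
  N-H: 6 × 383 = 2298
  Σ(formed) = 2298 kJ
ΔH = Σ(broken) − Σ(formed) = 2310 − 2298 = +12 kJ

ΔH ≈ +12 kJ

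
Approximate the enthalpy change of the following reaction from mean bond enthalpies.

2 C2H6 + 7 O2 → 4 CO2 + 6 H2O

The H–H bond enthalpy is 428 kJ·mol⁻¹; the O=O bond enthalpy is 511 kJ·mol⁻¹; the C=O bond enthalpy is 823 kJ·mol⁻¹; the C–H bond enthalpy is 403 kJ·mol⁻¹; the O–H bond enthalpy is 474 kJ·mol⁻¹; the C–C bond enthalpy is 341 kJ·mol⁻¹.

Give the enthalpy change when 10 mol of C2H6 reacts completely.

ΔH = −15885 kJ

Bonds broken (reactants):
  C–C: 2 × 341 = 682
  C–H: 12 × 403 = 4836
  O=O: 7 × 511 = 3577
  Σ(broken) = 9095 kJ
Bonds formed (products):
  C=O: 8 × 823 = 6584
  O–H: 12 × 474 = 5688
  Σ(formed) = 12272 kJ
ΔH = Σ(broken) − Σ(formed) = 9095 − 12272 = −3177 kJ
For 5× the reaction as written: 5 × (−3177) = −15885 kJ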